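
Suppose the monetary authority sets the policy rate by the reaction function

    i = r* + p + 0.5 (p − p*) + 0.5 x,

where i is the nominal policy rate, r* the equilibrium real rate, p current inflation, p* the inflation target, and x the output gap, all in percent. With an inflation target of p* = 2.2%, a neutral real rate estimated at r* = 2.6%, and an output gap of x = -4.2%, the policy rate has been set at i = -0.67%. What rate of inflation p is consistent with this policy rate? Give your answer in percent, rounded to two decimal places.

-0.05%

Collecting p: i = r* + (1 + 0.5) p − 0.5 p* + 0.5 x
1.5 p = -0.67 − 2.6 + 0.5 × 2.2 − 0.5 × (-4.2) = -0.07
p = -0.07 / 1.5 = -0.05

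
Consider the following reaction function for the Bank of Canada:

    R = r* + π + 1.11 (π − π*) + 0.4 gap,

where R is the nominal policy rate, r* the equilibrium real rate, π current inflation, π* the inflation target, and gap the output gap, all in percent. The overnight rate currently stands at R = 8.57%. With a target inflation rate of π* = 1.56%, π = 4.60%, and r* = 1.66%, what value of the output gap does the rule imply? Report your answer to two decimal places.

-2.66%

0.4 gap = 8.57 − 1.66 − 4.60 − 1.11 × (4.60 − 1.56) = -1.0644
gap = -1.0644 / 0.4 = -2.66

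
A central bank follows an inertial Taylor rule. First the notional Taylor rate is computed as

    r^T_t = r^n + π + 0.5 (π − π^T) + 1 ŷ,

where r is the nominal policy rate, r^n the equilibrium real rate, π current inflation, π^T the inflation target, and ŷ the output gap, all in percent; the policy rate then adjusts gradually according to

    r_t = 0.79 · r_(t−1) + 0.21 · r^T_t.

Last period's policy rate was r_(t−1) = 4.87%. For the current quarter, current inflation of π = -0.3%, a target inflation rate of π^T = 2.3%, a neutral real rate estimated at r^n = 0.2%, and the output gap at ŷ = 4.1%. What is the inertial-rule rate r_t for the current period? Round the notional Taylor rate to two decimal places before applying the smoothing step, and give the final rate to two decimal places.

r^T_t = 0.2 + (-0.3) + 0.5 × (-0.3 − 2.3) + 1 × 4.1
   = 0.2 − 0.3 − 1.3 + 4.1 = 2.70
r_t = 0.79 × 4.87 + 0.21 × 2.70 = 3.8473 + 0.567 = 4.41

4.41%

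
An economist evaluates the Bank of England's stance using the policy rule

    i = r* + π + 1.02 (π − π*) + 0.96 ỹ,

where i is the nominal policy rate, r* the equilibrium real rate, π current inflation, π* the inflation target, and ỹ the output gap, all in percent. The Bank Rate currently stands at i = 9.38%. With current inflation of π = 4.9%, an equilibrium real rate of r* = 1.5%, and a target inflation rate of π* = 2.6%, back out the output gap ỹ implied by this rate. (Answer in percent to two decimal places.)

0.66%

0.96 ỹ = 9.38 − 1.5 − 4.9 − 1.02 × (4.9 − 2.6) = 0.634
ỹ = 0.634 / 0.96 = 0.66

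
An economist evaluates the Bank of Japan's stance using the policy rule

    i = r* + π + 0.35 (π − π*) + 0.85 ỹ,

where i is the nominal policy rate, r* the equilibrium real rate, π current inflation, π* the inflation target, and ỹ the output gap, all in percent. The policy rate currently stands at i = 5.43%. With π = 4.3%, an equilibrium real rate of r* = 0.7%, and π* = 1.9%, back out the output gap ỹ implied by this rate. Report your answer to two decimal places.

0.85 ỹ = 5.43 − 0.7 − 4.3 − 0.35 × (4.3 − 1.9) = -0.41
ỹ = -0.41 / 0.85 = -0.48

-0.48%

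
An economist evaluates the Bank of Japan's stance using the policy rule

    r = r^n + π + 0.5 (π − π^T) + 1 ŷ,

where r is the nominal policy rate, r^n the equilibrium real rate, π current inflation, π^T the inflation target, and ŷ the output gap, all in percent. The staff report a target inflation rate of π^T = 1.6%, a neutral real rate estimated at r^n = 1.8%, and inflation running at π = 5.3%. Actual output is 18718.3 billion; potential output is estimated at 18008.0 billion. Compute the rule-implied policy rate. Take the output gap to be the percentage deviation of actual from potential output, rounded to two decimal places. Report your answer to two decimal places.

Output gap = 100 × (18718.3 − 18008.0) / 18008.0 = 3.94%.
r = 1.80 + 5.30 + 0.5 × (5.30 − 1.60) + 1 × 3.94
   = 1.80 + 5.3 + 1.85 + 3.94 = 12.89

12.89%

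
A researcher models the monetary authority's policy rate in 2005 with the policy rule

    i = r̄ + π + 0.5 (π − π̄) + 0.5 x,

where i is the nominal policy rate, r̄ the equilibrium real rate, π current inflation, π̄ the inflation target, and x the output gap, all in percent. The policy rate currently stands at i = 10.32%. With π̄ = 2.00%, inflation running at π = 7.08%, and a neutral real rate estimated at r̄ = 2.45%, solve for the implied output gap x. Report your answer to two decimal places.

-3.50%

0.5 x = 10.32 − 2.45 − 7.08 − 0.5 × (7.08 − 2.00) = -1.75
x = -1.75 / 0.5 = -3.50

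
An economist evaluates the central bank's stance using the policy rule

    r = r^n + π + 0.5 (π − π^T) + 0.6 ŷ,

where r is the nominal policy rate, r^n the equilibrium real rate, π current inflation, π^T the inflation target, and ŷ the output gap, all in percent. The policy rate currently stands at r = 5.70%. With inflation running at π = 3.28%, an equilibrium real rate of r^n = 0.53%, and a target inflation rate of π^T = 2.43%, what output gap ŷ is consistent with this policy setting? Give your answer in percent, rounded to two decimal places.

0.6 ŷ = 5.70 − 0.53 − 3.28 − 0.5 × (3.28 − 2.43) = 1.465
ŷ = 1.465 / 0.6 = 2.44

2.44%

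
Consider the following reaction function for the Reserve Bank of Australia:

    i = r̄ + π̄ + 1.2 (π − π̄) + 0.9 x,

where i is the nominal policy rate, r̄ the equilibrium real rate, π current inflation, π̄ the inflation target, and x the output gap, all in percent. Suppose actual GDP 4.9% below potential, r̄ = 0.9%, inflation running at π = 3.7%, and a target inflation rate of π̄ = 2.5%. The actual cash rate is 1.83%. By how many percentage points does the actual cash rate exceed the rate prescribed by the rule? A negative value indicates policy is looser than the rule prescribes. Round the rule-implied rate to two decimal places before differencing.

Output 4.9% below potential → x = -4.9.
i = 0.9 + 2.5 + 1.2 × (3.7 − 2.5) + 0.9 × (-4.9)
   = 0.9 + 2.5 + 1.44 − 4.41 = 0.43
Deviation = 1.83 − 0.43 = 1.40 pp.

1.40 pp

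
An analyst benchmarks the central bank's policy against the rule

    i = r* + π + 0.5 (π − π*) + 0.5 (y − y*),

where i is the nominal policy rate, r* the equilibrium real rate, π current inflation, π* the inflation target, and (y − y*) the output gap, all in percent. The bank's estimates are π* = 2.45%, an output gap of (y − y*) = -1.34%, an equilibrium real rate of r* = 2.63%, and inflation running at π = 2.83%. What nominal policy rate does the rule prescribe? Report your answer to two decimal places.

i = 2.63 + 2.83 + 0.5 × (2.83 − 2.45) + 0.5 × (-1.34)
   = 2.63 + 2.83 + 0.19 − 0.67 = 4.98

4.98%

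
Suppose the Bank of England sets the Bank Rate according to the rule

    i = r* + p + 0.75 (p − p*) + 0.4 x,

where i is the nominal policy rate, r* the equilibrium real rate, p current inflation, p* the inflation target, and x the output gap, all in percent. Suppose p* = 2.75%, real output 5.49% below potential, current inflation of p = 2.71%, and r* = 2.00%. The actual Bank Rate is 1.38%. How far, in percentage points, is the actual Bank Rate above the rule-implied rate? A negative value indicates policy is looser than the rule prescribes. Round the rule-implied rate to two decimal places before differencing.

Output 5.49% below potential → x = -5.49.
i = 2.00 + 2.71 + 0.75 × (2.71 − 2.75) + 0.4 × (-5.49)
   = 2.00 + 2.71 − 0.03 − 2.196 = 2.48
Deviation = 1.38 − 2.48 = -1.10 pp.

-1.10 pp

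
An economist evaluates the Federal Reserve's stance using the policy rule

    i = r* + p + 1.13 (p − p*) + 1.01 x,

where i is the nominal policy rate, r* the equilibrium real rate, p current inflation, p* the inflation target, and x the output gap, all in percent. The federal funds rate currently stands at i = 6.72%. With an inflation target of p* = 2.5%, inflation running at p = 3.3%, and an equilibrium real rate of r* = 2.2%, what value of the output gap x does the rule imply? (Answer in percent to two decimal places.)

0.31%

1.01 x = 6.72 − 2.2 − 3.3 − 1.13 × (3.3 − 2.5) = 0.316
x = 0.316 / 1.01 = 0.31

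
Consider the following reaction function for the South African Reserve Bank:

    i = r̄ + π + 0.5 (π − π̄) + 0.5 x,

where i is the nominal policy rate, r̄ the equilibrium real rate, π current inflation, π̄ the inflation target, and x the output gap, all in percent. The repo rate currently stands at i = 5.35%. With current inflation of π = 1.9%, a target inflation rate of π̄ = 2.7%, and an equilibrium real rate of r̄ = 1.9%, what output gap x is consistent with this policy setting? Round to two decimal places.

0.5 x = 5.35 − 1.9 − 1.9 − 0.5 × (1.9 − 2.7) = 1.95
x = 1.95 / 0.5 = 3.90

3.90%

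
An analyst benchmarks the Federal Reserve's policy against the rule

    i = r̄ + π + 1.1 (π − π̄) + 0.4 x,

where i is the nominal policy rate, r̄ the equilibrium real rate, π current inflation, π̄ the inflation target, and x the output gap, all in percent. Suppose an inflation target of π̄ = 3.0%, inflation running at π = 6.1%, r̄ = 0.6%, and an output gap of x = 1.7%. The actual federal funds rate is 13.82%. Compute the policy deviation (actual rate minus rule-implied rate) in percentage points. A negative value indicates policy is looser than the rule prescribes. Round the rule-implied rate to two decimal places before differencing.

3.03 pp

i = 0.6 + 6.1 + 1.1 × (6.1 − 3.0) + 0.4 × 1.7
   = 0.6 + 6.1 + 3.41 + 0.68 = 10.79
Deviation = 13.82 − 10.79 = 3.03 pp.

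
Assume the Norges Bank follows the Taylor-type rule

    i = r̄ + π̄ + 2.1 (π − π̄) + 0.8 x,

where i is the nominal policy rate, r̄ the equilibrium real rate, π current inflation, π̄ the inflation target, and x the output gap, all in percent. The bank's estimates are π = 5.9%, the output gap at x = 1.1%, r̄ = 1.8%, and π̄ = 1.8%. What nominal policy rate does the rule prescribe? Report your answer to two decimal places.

i = 1.8 + 1.8 + 2.1 × (5.9 − 1.8) + 0.8 × 1.1
   = 1.8 + 1.8 + 8.61 + 0.88 = 13.09

13.09%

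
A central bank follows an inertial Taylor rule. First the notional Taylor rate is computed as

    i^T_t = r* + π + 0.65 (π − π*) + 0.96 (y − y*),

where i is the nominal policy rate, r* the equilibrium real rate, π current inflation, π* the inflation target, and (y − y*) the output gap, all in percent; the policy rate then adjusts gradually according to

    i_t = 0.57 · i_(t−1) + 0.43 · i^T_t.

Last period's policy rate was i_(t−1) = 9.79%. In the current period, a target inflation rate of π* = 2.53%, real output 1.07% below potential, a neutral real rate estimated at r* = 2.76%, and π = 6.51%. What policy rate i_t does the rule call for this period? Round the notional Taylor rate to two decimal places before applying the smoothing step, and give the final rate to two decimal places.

10.24%

Output 1.07% below potential → (y − y*) = -1.07.
i^T_t = 2.76 + 6.51 + 0.65 × (6.51 − 2.53) + 0.96 × (-1.07)
   = 2.76 + 6.51 + 2.587 − 1.0272 = 10.83
i_t = 0.57 × 9.79 + 0.43 × 10.83 = 5.5803 + 4.6569 = 10.24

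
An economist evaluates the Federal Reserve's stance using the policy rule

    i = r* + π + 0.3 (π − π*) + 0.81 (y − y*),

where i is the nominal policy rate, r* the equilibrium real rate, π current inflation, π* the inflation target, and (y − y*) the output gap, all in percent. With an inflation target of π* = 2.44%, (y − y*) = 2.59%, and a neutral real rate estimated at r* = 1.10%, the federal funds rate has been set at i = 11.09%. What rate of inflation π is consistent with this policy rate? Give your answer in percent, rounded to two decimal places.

Collecting π: i = r* + (1 + 0.3) π − 0.3 π* + 0.81 (y − y*)
1.3 π = 11.09 − 1.10 + 0.3 × 2.44 − 0.81 × 2.59 = 8.6241
π = 8.6241 / 1.3 = 6.63

6.63%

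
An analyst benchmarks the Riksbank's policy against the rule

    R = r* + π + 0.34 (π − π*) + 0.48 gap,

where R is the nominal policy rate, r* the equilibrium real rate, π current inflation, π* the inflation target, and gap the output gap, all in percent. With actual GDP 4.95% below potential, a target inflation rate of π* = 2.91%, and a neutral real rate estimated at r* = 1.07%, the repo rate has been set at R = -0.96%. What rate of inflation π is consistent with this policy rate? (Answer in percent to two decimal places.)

1.00%

Output 4.95% below potential → gap = -4.95.
Collecting π: R = r* + (1 + 0.34) π − 0.34 π* + 0.48 gap
1.34 π = -0.96 − 1.07 + 0.34 × 2.91 − 0.48 × (-4.95) = 1.3354
π = 1.3354 / 1.34 = 1.00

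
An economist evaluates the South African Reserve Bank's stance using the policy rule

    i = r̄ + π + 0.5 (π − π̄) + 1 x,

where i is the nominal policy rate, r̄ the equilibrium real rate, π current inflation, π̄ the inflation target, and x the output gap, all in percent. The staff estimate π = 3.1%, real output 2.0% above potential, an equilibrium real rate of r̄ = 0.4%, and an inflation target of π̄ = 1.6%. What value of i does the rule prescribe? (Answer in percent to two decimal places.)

6.25%

Output 2.0% above potential → x = 2.0.
i = 0.4 + 3.1 + 0.5 × (3.1 − 1.6) + 1 × 2.0
   = 0.4 + 3.1 + 0.75 + 2 = 6.25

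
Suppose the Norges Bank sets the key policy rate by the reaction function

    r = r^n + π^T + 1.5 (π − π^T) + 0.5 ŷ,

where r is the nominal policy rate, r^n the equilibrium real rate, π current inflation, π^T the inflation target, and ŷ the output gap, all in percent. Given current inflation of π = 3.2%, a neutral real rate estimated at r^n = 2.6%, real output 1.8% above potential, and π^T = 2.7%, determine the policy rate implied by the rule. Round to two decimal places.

6.95%

Output 1.8% above potential → ŷ = 1.8.
r = 2.6 + 2.7 + 1.5 × (3.2 − 2.7) + 0.5 × 1.8
   = 2.6 + 2.7 + 0.75 + 0.9 = 6.95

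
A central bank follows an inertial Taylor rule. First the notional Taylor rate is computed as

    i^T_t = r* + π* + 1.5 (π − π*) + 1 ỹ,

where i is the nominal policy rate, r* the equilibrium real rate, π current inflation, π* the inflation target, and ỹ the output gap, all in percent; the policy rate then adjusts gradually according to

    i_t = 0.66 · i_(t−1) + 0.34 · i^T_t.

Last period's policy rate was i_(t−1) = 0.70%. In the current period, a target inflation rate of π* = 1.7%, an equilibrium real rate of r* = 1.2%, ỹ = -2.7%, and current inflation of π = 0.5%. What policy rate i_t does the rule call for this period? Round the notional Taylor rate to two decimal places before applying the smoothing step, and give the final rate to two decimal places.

-0.08%

i^T_t = 1.2 + 1.7 + 1.5 × (0.5 − 1.7) + 1 × (-2.7)
   = 1.2 + 1.7 − 1.8 − 2.7 = -1.60
i_t = 0.66 × 0.70 + 0.34 × (-1.60) = 0.462 − 0.544 = -0.08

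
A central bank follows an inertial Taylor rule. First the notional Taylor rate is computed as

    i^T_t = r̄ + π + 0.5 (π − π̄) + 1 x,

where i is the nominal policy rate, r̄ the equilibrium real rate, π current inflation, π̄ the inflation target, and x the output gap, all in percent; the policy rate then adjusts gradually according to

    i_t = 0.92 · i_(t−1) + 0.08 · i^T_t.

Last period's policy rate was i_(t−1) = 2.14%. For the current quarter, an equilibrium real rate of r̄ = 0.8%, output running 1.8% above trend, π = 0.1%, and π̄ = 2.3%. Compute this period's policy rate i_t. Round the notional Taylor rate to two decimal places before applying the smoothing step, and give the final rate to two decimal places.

Output 1.8% above potential → x = 1.8.
i^T_t = 0.8 + 0.1 + 0.5 × (0.1 − 2.3) + 1 × 1.8
   = 0.8 + 0.1 − 1.1 + 1.8 = 1.60
i_t = 0.92 × 2.14 + 0.08 × 1.60 = 1.9688 + 0.128 = 2.10

2.10%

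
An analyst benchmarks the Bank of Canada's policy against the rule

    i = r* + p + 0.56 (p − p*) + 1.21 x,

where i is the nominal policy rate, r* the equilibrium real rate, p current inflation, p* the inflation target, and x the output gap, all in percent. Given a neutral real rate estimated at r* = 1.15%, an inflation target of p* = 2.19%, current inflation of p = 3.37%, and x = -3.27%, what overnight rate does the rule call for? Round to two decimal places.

1.22%

i = 1.15 + 3.37 + 0.56 × (3.37 − 2.19) + 1.21 × (-3.27)
   = 1.15 + 3.37 + 0.6608 − 3.9567 = 1.22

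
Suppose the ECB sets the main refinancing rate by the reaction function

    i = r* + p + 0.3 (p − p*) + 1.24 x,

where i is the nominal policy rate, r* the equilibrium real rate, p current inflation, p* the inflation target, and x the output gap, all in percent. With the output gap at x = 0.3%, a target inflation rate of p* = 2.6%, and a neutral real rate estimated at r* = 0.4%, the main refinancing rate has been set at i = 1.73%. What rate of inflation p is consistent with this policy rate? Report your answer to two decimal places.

Collecting p: i = r* + (1 + 0.3) p − 0.3 p* + 1.24 x
1.3 p = 1.73 − 0.4 + 0.3 × 2.6 − 1.24 × 0.3 = 1.738
p = 1.738 / 1.3 = 1.34

1.34%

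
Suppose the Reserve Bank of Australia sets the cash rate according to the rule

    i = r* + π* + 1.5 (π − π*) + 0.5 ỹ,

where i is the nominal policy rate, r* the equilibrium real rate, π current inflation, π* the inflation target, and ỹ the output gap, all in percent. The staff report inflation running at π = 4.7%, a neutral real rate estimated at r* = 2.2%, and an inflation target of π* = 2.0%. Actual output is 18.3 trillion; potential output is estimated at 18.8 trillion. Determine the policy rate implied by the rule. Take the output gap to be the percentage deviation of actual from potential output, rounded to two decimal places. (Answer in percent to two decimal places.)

6.92%

Output gap = 100 × (18.3 − 18.8) / 18.8 = -2.66%.
i = 2.20 + 2.00 + 1.5 × (4.70 − 2.00) + 0.5 × (-2.66)
   = 2.20 + 2 + 4.05 − 1.33 = 6.92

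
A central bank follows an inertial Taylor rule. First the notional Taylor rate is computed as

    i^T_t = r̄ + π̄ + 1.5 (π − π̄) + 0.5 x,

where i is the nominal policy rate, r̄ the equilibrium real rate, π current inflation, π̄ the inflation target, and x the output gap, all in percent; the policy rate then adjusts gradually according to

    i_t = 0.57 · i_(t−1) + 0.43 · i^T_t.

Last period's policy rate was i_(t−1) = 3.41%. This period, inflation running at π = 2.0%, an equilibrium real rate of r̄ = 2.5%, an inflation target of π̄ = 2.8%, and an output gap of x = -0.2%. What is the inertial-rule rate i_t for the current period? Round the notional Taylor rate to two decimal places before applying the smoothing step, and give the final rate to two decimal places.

i^T_t = 2.5 + 2.8 + 1.5 × (2.0 − 2.8) + 0.5 × (-0.2)
   = 2.5 + 2.8 − 1.2 − 0.1 = 4.00
i_t = 0.57 × 3.41 + 0.43 × 4.00 = 1.9437 + 1.72 = 3.66

3.66%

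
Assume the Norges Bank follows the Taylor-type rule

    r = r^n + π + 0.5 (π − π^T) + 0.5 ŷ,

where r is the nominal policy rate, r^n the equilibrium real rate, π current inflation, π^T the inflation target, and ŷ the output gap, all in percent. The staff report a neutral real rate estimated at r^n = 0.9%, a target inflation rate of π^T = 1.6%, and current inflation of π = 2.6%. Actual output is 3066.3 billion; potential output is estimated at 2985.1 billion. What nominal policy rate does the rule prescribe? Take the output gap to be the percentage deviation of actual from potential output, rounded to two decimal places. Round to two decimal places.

Output gap = 100 × (3066.3 − 2985.1) / 2985.1 = 2.72%.
r = 0.90 + 2.60 + 0.5 × (2.60 − 1.60) + 0.5 × 2.72
   = 0.90 + 2.6 + 0.5 + 1.36 = 5.36

5.36%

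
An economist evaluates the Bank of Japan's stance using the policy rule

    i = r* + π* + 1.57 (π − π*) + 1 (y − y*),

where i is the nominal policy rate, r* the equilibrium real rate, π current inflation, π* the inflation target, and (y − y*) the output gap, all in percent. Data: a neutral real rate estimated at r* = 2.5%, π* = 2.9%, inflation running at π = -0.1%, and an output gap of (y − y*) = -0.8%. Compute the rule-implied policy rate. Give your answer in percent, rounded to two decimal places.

-0.11%

i = 2.5 + 2.9 + 1.57 × (-0.1 − 2.9) + 1 × (-0.8)
   = 2.5 + 2.9 − 4.71 − 0.8 = -0.11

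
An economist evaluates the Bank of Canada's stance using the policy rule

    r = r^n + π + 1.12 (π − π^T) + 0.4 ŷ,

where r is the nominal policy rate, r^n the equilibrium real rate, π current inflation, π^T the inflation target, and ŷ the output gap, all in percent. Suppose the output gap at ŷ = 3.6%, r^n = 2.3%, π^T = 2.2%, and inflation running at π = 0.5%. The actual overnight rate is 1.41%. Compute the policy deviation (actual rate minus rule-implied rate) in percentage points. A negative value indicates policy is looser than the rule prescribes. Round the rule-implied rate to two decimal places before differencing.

-0.93 pp

r = 2.3 + 0.5 + 1.12 × (0.5 − 2.2) + 0.4 × 3.6
   = 2.3 + 0.5 − 1.904 + 1.44 = 2.34
Deviation = 1.41 − 2.34 = -0.93 pp.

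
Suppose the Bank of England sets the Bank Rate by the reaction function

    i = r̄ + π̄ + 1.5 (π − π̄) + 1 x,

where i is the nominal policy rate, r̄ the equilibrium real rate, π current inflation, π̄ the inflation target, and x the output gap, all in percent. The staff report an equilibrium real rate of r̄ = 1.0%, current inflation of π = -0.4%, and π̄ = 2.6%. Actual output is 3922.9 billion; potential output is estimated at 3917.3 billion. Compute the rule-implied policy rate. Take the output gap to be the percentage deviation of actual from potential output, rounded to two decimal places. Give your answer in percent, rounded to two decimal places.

-0.76%

Output gap = 100 × (3922.9 − 3917.3) / 3917.3 = 0.14%.
i = 1.00 + 2.60 + 1.5 × (-0.40 − 2.60) + 1 × 0.14
   = 1.00 + 2.6 − 4.5 + 0.14 = -0.76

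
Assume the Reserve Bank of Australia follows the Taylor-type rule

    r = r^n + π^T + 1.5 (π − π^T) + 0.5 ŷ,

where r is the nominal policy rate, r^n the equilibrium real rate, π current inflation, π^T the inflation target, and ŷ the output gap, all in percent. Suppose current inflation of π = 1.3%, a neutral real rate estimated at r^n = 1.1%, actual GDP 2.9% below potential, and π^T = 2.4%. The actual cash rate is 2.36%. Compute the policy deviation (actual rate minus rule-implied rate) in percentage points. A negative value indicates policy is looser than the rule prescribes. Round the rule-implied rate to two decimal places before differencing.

1.96 pp

Output 2.9% below potential → ŷ = -2.9.
r = 1.1 + 2.4 + 1.5 × (1.3 − 2.4) + 0.5 × (-2.9)
   = 1.1 + 2.4 − 1.65 − 1.45 = 0.40
Deviation = 2.36 − 0.40 = 1.96 pp.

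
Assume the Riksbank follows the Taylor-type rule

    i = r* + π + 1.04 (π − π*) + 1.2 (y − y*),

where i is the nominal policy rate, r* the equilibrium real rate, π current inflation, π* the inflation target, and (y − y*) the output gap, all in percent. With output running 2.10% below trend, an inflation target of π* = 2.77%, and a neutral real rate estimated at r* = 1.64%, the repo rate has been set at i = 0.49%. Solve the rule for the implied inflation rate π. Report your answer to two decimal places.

2.08%

Output 2.10% below potential → (y − y*) = -2.10.
Collecting π: i = r* + (1 + 1.04) π − 1.04 π* + 1.2 (y − y*)
2.04 π = 0.49 − 1.64 + 1.04 × 2.77 − 1.2 × (-2.10) = 4.2508
π = 4.2508 / 2.04 = 2.08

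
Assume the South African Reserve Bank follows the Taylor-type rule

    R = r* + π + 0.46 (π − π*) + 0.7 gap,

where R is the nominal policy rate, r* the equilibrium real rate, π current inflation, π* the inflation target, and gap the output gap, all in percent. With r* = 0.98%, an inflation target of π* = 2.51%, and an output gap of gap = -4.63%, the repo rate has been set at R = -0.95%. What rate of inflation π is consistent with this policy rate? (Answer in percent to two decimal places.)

Collecting π: R = r* + (1 + 0.46) π − 0.46 π* + 0.7 gap
1.46 π = -0.95 − 0.98 + 0.46 × 2.51 − 0.7 × (-4.63) = 2.4656
π = 2.4656 / 1.46 = 1.69

1.69%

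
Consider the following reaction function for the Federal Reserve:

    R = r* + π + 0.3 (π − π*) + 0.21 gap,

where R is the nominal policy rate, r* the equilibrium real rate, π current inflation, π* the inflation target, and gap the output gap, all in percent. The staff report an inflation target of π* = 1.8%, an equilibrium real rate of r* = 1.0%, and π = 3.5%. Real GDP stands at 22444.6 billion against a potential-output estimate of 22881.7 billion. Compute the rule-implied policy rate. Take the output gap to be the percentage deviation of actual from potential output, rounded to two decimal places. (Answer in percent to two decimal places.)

4.61%

Output gap = 100 × (22444.6 − 22881.7) / 22881.7 = -1.91%.
R = 1.00 + 3.50 + 0.3 × (3.50 − 1.80) + 0.21 × (-1.91)
   = 1.00 + 3.5 + 0.51 − 0.4011 = 4.61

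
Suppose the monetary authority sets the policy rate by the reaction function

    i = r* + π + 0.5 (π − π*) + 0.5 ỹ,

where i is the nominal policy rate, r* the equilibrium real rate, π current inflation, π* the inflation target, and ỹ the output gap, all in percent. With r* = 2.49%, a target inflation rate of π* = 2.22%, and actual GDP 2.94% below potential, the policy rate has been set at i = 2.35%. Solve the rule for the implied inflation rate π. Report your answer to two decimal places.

Output 2.94% below potential → ỹ = -2.94.
Collecting π: i = r* + (1 + 0.5) π − 0.5 π* + 0.5 ỹ
1.5 π = 2.35 − 2.49 + 0.5 × 2.22 − 0.5 × (-2.94) = 2.44
π = 2.44 / 1.5 = 1.63

1.63%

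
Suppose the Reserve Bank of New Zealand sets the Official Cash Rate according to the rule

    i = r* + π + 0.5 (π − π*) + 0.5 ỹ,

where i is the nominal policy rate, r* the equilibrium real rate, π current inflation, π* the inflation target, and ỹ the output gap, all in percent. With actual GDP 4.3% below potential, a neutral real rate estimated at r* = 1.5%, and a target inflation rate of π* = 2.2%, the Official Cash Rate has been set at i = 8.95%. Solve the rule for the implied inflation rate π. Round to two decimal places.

7.13%

Output 4.3% below potential → ỹ = -4.3.
Collecting π: i = r* + (1 + 0.5) π − 0.5 π* + 0.5 ỹ
1.5 π = 8.95 − 1.5 + 0.5 × 2.2 − 0.5 × (-4.3) = 10.7
π = 10.7 / 1.5 = 7.13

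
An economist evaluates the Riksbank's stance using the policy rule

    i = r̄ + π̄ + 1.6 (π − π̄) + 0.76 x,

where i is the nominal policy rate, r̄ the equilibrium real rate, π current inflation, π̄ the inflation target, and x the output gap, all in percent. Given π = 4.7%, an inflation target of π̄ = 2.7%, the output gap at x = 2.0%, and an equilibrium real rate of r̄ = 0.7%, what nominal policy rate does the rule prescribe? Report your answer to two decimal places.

8.12%

i = 0.7 + 2.7 + 1.6 × (4.7 − 2.7) + 0.76 × 2.0
   = 0.7 + 2.7 + 3.2 + 1.52 = 8.12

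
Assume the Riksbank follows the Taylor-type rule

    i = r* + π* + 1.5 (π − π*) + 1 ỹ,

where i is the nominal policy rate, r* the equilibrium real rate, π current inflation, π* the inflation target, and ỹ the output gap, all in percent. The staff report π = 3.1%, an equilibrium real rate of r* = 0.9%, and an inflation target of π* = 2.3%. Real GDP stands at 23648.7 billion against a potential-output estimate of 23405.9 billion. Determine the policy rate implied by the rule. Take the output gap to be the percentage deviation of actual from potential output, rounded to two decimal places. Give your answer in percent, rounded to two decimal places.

5.44%

Output gap = 100 × (23648.7 − 23405.9) / 23405.9 = 1.04%.
i = 0.90 + 2.30 + 1.5 × (3.10 − 2.30) + 1 × 1.04
   = 0.90 + 2.3 + 1.2 + 1.04 = 5.44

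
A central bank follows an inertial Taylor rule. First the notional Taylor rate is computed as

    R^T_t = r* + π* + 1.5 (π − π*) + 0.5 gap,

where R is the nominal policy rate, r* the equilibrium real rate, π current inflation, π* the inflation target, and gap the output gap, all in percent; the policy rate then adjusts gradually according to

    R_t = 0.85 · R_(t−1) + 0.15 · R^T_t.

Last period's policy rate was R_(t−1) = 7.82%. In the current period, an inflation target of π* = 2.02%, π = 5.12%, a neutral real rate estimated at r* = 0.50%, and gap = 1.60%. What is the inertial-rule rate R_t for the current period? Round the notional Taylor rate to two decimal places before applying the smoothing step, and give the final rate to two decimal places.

7.84%

R^T_t = 0.50 + 2.02 + 1.5 × (5.12 − 2.02) + 0.5 × 1.60
   = 0.50 + 2.02 + 4.65 + 0.8 = 7.97
R_t = 0.85 × 7.82 + 0.15 × 7.97 = 6.647 + 1.1955 = 7.84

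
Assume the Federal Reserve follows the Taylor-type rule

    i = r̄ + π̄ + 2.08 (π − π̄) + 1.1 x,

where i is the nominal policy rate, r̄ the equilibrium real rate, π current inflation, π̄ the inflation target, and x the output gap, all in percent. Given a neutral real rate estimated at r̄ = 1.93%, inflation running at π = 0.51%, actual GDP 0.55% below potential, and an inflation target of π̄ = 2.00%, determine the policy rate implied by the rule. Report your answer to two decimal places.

0.23%

Output 0.55% below potential → x = -0.55.
i = 1.93 + 2.00 + 2.08 × (0.51 − 2.00) + 1.1 × (-0.55)
   = 1.93 + 2 − 3.0992 − 0.605 = 0.23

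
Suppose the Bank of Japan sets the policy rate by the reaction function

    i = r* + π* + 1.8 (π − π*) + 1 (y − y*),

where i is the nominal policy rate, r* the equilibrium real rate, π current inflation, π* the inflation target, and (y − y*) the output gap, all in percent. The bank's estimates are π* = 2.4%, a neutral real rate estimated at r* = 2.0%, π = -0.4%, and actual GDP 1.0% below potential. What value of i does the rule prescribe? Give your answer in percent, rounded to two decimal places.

-1.64%

Output 1.0% below potential → (y − y*) = -1.0.
i = 2.0 + 2.4 + 1.8 × (-0.4 − 2.4) + 1 × (-1.0)
   = 2.0 + 2.4 − 5.04 − 1 = -1.64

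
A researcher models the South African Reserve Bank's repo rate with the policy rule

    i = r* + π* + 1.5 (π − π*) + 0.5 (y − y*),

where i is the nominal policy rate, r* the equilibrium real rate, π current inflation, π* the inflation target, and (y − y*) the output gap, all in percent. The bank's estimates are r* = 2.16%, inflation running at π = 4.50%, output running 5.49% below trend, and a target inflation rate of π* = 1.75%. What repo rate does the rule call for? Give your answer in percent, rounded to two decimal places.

5.29%

Output 5.49% below potential → (y − y*) = -5.49.
i = 2.16 + 1.75 + 1.5 × (4.50 − 1.75) + 0.5 × (-5.49)
   = 2.16 + 1.75 + 4.125 − 2.745 = 5.29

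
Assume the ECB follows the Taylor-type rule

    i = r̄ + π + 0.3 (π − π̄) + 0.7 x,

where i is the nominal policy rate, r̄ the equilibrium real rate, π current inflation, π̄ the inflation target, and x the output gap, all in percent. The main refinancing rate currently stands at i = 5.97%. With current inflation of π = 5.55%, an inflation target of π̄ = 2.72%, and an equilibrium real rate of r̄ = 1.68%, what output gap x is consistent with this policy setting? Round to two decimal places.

-3.01%

0.7 x = 5.97 − 1.68 − 5.55 − 0.3 × (5.55 − 2.72) = -2.109
x = -2.109 / 0.7 = -3.01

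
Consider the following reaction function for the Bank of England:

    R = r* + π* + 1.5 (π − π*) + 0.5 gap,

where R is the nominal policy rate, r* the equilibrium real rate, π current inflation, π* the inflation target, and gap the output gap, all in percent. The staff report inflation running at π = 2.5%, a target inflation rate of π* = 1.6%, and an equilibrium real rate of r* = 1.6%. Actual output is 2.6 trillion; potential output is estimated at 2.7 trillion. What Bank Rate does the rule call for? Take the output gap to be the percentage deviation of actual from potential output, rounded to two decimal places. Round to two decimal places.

Output gap = 100 × (2.6 − 2.7) / 2.7 = -3.70%.
R = 1.60 + 1.60 + 1.5 × (2.50 − 1.60) + 0.5 × (-3.70)
   = 1.60 + 1.6 + 1.35 − 1.85 = 2.70

2.70%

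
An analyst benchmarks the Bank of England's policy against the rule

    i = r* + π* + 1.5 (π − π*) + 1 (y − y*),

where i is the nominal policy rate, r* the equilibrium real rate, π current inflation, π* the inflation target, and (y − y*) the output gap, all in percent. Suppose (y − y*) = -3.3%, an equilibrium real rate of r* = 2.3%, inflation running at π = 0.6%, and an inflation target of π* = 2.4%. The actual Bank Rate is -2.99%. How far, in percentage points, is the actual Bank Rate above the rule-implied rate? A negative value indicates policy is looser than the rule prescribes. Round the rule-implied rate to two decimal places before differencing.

i = 2.3 + 2.4 + 1.5 × (0.6 − 2.4) + 1 × (-3.3)
   = 2.3 + 2.4 − 2.7 − 3.3 = -1.30
Deviation = -2.99 − (-1.30) = -1.69 pp.

-1.69 pp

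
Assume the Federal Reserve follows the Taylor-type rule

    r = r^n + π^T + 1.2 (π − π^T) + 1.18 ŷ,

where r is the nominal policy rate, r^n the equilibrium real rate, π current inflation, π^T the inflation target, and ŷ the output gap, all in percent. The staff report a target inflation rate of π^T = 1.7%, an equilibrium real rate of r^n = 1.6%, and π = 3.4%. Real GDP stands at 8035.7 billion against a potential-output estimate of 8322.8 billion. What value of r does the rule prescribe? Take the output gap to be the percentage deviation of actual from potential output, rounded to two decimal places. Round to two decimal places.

1.27%

Output gap = 100 × (8035.7 − 8322.8) / 8322.8 = -3.45%.
r = 1.60 + 1.70 + 1.2 × (3.40 − 1.70) + 1.18 × (-3.45)
   = 1.60 + 1.7 + 2.04 − 4.071 = 1.27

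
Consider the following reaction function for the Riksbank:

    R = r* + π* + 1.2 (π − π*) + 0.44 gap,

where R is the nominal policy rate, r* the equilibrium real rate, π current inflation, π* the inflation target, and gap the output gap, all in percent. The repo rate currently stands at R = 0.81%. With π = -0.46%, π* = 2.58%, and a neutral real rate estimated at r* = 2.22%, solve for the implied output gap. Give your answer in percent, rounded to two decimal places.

0.44 gap = 0.81 − 2.22 − 2.58 − 1.2 × ((-0.46) − 2.58) = -0.342
gap = -0.342 / 0.44 = -0.78

-0.78%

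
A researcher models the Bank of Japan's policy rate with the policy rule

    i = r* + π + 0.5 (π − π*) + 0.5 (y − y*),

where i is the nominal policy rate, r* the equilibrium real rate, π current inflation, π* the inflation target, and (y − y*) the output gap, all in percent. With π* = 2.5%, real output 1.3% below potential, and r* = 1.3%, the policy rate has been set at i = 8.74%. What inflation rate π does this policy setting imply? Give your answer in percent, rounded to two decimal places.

6.23%

Output 1.3% below potential → (y − y*) = -1.3.
Collecting π: i = r* + (1 + 0.5) π − 0.5 π* + 0.5 (y − y*)
1.5 π = 8.74 − 1.3 + 0.5 × 2.5 − 0.5 × (-1.3) = 9.34
π = 9.34 / 1.5 = 6.23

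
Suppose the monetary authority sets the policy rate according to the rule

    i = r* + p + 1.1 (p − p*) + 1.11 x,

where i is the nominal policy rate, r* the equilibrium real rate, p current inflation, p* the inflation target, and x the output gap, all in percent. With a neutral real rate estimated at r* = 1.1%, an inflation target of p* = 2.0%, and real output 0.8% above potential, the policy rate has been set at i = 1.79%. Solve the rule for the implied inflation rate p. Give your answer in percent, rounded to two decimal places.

Output 0.8% above potential → x = 0.8.
Collecting p: i = r* + (1 + 1.1) p − 1.1 p* + 1.11 x
2.1 p = 1.79 − 1.1 + 1.1 × 2.0 − 1.11 × 0.8 = 2.002
p = 2.002 / 2.1 = 0.95

0.95%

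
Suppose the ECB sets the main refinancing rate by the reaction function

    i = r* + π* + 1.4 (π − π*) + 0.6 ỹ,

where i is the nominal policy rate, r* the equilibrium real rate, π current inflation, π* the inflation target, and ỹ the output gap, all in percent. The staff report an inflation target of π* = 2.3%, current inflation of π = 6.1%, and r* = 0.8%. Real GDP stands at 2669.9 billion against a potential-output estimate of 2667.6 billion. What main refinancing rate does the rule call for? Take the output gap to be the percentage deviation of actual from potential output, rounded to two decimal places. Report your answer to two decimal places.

8.47%

Output gap = 100 × (2669.9 − 2667.6) / 2667.6 = 0.09%.
i = 0.80 + 2.30 + 1.4 × (6.10 − 2.30) + 0.6 × 0.09
   = 0.80 + 2.3 + 5.32 + 0.054 = 8.47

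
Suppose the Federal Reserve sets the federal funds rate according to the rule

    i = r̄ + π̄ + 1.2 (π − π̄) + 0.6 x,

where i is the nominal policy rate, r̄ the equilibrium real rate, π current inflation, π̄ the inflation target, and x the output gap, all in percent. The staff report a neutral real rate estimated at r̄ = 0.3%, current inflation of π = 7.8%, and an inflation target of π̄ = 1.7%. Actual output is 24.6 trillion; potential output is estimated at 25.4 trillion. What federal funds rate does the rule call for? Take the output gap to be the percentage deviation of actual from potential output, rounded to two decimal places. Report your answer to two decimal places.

7.43%

Output gap = 100 × (24.6 − 25.4) / 25.4 = -3.15%.
i = 0.30 + 1.70 + 1.2 × (7.80 − 1.70) + 0.6 × (-3.15)
   = 0.30 + 1.7 + 7.32 − 1.89 = 7.43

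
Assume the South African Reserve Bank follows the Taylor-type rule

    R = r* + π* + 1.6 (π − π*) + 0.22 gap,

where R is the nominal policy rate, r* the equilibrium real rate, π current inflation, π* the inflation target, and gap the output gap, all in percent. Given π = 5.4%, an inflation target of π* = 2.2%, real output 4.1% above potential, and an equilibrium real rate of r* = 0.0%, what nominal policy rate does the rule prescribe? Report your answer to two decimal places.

8.22%

Output 4.1% above potential → gap = 4.1.
R = 0.0 + 2.2 + 1.6 × (5.4 − 2.2) + 0.22 × 4.1
   = 0.0 + 2.2 + 5.12 + 0.902 = 8.22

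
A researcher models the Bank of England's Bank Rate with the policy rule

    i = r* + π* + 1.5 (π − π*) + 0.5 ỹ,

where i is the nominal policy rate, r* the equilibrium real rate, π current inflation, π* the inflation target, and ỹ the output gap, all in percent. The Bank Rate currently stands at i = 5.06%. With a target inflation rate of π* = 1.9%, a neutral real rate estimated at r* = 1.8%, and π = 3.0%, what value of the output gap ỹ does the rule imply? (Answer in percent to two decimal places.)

0.5 ỹ = 5.06 − 1.8 − 1.9 − 1.5 × (3.0 − 1.9) = -0.29
ỹ = -0.29 / 0.5 = -0.58

-0.58%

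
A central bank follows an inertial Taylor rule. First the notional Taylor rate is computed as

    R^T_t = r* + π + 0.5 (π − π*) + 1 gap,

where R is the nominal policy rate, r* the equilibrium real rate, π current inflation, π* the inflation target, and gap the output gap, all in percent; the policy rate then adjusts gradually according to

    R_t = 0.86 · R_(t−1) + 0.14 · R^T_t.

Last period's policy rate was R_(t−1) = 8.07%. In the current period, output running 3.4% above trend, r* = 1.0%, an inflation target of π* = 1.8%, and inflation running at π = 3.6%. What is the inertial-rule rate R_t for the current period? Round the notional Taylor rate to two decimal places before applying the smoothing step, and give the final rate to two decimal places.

8.19%

Output 3.4% above potential → gap = 3.4.
R^T_t = 1.0 + 3.6 + 0.5 × (3.6 − 1.8) + 1 × 3.4
   = 1.0 + 3.6 + 0.9 + 3.4 = 8.90
R_t = 0.86 × 8.07 + 0.14 × 8.90 = 6.9402 + 1.246 = 8.19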